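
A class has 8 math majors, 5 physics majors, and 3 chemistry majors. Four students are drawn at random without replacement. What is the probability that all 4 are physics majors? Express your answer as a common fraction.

P(all physics majors) = 5/16 × 4/15 × 3/14 × 2/13 = 120/43680 = 1/364.

1/364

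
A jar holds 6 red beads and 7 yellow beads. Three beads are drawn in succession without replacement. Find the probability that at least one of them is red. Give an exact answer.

P(no red) = 7/13 × 6/12 × 5/11 = 210/1716 = 35/286.
P(at least one) = 1 − 35/286 = 251/286.

251/286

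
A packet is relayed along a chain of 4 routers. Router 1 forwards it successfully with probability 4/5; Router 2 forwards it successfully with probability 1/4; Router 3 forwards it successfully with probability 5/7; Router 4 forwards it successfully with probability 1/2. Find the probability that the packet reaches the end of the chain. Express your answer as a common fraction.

1/14

The events are sequential, so multiply the conditional probabilities:
P = 4/5 × 1/4 × 5/7 × 1/2 = 20/280 = 1/14.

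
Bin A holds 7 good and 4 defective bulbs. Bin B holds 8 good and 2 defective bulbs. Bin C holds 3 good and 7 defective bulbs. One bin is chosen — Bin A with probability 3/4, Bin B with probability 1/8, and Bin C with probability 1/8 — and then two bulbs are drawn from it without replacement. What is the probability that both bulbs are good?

295/792

From Bin A: P(both good) = (7/11)(6/10) = 21/55.
From Bin B: P(both good) = (8/10)(7/9) = 28/45.
From Bin C: P(both good) = (3/10)(2/9) = 1/15.
Total probability = (3/4)(21/55) + (1/8)(28/45) + (1/8)(1/15) = 295/792.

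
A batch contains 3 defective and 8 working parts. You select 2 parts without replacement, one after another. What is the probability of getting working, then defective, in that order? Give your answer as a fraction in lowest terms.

12/55

Chain rule:
P = 8/11 × 3/10 = 24/110 = 12/55.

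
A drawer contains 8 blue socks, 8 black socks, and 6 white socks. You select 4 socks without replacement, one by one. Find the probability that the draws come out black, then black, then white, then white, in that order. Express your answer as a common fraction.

Multiply the probability of each draw given the previous ones:
P = 8/22 × 7/21 × 6/20 × 5/19 = 1680/175560 = 2/209.

2/209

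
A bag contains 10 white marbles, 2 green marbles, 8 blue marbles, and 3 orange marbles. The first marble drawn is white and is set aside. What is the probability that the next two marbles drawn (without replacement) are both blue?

After the first draw, 8 of the remaining 22 marbles are blue.
P = 8/22 × 7/21 = 56/462 = 4/33.

4/33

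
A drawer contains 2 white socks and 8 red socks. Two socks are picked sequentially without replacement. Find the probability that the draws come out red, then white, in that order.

8/45

Chain rule:
P = 8/10 × 2/9 = 16/90 = 8/45.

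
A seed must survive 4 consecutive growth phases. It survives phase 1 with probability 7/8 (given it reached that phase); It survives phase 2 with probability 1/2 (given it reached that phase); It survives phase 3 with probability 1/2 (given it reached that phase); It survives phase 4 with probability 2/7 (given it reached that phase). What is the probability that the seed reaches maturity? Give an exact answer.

The events are sequential, so multiply the conditional probabilities:
P = 7/8 × 1/2 × 1/2 × 2/7 = 14/224 = 1/16.

1/16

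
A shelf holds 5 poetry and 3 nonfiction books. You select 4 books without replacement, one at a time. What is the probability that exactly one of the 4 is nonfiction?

3/7

One ordering (nonfiction drawn first) has probability 3/8 × 5/7 × 4/6 × 3/5 = 180/1680 = 3/28.
There are C(4,1) = 4 such orderings, each equally likely, so P = 4 × 3/28 = 3/7.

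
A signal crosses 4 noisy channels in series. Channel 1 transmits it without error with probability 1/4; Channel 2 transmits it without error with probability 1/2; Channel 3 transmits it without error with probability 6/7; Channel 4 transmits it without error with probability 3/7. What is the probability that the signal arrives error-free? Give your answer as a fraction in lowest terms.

Each stage is reached only if all earlier stages succeed, so
P = 1/4 × 1/2 × 6/7 × 3/7 = 18/392 = 9/196.

9/196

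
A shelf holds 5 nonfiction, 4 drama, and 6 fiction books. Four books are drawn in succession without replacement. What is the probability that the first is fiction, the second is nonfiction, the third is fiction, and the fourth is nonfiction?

5/273

Chain rule:
P = 6/15 × 5/14 × 5/13 × 4/12 = 600/32760 = 5/273.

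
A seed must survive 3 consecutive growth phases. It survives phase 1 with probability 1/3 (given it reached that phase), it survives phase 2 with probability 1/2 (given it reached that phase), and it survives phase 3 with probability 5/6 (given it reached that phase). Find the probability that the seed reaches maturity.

The events are sequential, so multiply the conditional probabilities:
P = 1/3 × 1/2 × 5/6 = 5/36.

5/36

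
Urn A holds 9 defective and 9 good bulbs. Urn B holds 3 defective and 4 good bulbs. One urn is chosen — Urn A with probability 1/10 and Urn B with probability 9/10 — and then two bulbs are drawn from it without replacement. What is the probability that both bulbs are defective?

From Urn A: P(both defective) = (9/18)(8/17) = 4/17.
From Urn B: P(both defective) = (3/7)(2/6) = 1/7.
Total probability = (1/10)(4/17) + (9/10)(1/7) = 181/1190.

181/1190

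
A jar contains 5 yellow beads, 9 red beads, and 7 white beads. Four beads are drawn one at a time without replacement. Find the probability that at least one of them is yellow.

P(no yellow) = 16/21 × 15/20 × 14/19 × 13/18 = 43680/143640 = 52/171.
P(at least one) = 1 − 52/171 = 119/171.

119/171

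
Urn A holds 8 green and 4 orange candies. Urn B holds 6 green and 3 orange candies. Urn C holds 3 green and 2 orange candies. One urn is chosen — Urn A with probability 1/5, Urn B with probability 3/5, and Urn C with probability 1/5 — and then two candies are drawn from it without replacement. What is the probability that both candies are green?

From Urn A: P(both green) = (8/12)(7/11) = 14/33.
From Urn B: P(both green) = (6/9)(5/8) = 5/12.
From Urn C: P(both green) = (3/5)(2/4) = 3/10.
Total probability = (1/5)(14/33) + (3/5)(5/12) + (1/5)(3/10) = 1303/3300.

1303/3300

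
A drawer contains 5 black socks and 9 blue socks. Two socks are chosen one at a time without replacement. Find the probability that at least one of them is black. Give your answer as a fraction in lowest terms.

55/91

P(no black) = 9/14 × 8/13 = 72/182 = 36/91.
P(at least one) = 1 − 36/91 = 55/91.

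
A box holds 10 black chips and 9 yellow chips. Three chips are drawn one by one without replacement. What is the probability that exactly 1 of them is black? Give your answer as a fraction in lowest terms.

120/323

One ordering (black drawn first) has probability 10/19 × 9/18 × 8/17 = 720/5814 = 40/323.
There are C(3,1) = 3 such orderings, each equally likely, so P = 3 × 40/323 = 120/323.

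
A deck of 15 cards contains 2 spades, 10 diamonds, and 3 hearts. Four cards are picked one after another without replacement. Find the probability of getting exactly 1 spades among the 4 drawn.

One ordering (a spade drawn first) has probability 2/15 × 13/14 × 12/13 × 11/12 = 3432/32760 = 11/105.
There are C(4,1) = 4 such orderings, each equally likely, so P = 4 × 11/105 = 44/105.

44/105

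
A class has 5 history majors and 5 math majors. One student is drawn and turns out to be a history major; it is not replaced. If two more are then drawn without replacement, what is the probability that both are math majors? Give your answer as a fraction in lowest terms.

After the first draw, 5 of the remaining 9 students are math majors.
P = 5/9 × 4/8 = 20/72 = 5/18.

5/18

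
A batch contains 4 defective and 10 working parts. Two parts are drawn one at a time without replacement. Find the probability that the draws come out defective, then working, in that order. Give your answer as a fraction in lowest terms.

Each draw changes the counts, so multiply the conditional probabilities along the sequence:
P = 4/14 × 10/13 = 40/182 = 20/91.

20/91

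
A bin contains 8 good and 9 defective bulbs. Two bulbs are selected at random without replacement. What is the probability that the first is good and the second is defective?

Chain rule:
P = 8/17 × 9/16 = 72/272 = 9/34.

9/34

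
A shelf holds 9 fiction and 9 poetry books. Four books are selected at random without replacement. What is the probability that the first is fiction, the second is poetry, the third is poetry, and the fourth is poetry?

21/340

Chain rule:
P = 9/18 × 9/17 × 8/16 × 7/15 = 4536/73440 = 21/340.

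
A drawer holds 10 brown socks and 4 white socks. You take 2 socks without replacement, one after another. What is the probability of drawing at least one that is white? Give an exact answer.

P(no white) = 10/14 × 9/13 = 90/182 = 45/91.
P(at least one) = 1 − 45/91 = 46/91.

46/91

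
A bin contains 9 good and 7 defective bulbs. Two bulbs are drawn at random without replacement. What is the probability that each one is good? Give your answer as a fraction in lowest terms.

P(every draw is good) = 9/16 × 8/15 = 72/240 = 3/10.

3/10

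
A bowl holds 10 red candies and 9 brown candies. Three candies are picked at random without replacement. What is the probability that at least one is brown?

P(no brown) = 10/19 × 9/18 × 8/17 = 720/5814 = 40/323.
P(at least one) = 1 − 40/323 = 283/323.

283/323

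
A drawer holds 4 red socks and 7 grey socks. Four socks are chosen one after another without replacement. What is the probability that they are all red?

P(every draw is red) = 4/11 × 3/10 × 2/9 × 1/8 = 24/7920 = 1/330.

1/330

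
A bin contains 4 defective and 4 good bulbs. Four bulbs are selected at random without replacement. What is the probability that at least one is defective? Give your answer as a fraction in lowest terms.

69/70

P(no defective) = 4/8 × 3/7 × 2/6 × 1/5 = 24/1680 = 1/70.
P(at least one) = 1 − 1/70 = 69/70.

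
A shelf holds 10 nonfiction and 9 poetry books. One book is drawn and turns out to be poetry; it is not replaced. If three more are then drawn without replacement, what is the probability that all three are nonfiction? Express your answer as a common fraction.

5/34

After the first draw, 10 of the remaining 18 books are nonfiction.
P = 10/18 × 9/17 × 8/16 = 720/4896 = 5/34.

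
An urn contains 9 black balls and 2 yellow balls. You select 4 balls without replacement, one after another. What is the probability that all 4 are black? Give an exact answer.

21/55

P = 9/11 × 8/10 × 7/9 × 6/8 = 3024/7920 = 21/55.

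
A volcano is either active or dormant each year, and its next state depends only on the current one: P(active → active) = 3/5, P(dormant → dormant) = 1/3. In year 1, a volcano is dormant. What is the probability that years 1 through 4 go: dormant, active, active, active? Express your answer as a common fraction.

Year 1 is given. For each transition, use the conditional probability from the current state:
P(active | dormant) = 2/3; P(active | active) = 3/5; P(active | active) = 3/5.
P = 2/3 × 3/5 × 3/5 = 18/75 = 6/25.

6/25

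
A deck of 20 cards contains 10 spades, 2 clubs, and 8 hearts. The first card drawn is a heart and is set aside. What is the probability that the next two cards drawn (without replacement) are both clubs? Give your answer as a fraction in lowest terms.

1/171

After the first draw, 2 of the remaining 19 cards are clubs.
P = 2/19 × 1/18 = 2/342 = 1/171.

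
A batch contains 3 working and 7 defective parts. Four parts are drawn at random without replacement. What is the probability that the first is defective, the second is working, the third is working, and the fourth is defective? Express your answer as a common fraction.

Chain rule:
P = 7/10 × 3/9 × 2/8 × 6/7 = 252/5040 = 1/20.

1/20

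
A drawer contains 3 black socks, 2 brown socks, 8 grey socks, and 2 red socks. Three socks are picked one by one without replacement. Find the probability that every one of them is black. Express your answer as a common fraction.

P(all black) = 3/15 × 2/14 × 1/13 = 6/2730 = 1/455.

1/455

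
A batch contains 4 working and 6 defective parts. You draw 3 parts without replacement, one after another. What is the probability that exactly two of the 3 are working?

One ordering (working drawn first) has probability 4/10 × 3/9 × 6/8 = 72/720 = 1/10.
There are C(3,2) = 3 such orderings, each equally likely, so P = 3 × 1/10 = 3/10.

3/10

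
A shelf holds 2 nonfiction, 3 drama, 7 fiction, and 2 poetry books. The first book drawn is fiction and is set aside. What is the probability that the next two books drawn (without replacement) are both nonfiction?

After the first draw, 2 of the remaining 13 books are nonfiction.
P = 2/13 × 1/12 = 2/156 = 1/78.

1/78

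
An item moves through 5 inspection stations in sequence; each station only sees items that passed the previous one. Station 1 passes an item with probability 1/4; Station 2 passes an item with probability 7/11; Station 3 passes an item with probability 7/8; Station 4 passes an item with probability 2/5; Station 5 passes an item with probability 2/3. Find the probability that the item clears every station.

49/1320

The events are sequential, so multiply the conditional probabilities:
P = 1/4 × 7/11 × 7/8 × 2/5 × 2/3 = 196/5280 = 49/1320.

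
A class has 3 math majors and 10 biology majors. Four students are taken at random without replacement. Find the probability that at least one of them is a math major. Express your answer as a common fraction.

P(no math majors) = 10/13 × 9/12 × 8/11 × 7/10 = 5040/17160 = 42/143.
P(at least one) = 1 − 42/143 = 101/143.

101/143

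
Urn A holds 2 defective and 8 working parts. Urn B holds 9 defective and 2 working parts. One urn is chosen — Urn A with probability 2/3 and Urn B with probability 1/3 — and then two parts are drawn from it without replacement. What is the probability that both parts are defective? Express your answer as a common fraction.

From Urn A: P(both defective) = (2/10)(1/9) = 1/45.
From Urn B: P(both defective) = (9/11)(8/10) = 36/55.
Total probability = (2/3)(1/45) + (1/3)(36/55) = 346/1485.

346/1485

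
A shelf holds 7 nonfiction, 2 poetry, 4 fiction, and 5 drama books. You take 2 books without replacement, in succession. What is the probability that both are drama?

10/153

P(all drama) = 5/18 × 4/17 = 20/306 = 10/153.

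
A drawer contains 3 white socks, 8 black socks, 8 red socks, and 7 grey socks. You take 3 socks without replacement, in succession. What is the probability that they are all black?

7/325

P(every draw is black) = 8/26 × 7/25 × 6/24 = 336/15600 = 7/325.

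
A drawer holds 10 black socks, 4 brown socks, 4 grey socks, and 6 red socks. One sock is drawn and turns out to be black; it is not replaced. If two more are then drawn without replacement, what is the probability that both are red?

15/253

After the first draw, 6 of the remaining 23 socks are red.
P = 6/23 × 5/22 = 30/506 = 15/253.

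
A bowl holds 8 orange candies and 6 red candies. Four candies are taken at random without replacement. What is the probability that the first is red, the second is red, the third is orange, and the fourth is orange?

Each draw changes the counts, so multiply the conditional probabilities along the sequence:
P = 6/14 × 5/13 × 8/12 × 7/11 = 1680/24024 = 10/143.

10/143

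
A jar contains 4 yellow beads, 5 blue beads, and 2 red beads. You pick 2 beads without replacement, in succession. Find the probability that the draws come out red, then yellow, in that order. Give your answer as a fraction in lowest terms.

Each draw changes the counts, so multiply the conditional probabilities along the sequence:
P = 2/11 × 4/10 = 8/110 = 4/55.

4/55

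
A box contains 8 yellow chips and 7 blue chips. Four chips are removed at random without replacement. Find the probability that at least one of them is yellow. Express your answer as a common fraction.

38/39

P(no yellow) = 7/15 × 6/14 × 5/13 × 4/12 = 840/32760 = 1/39.
P(at least one) = 1 − 1/39 = 38/39.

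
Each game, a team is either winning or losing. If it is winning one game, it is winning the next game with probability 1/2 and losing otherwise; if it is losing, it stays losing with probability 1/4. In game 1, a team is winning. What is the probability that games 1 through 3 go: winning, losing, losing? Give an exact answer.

Game 1 is given. For each transition, use the conditional probability from the current state:
P(losing | winning) = 1/2; P(losing | losing) = 1/4.
P = 1/2 × 1/4 = 1/8.

1/8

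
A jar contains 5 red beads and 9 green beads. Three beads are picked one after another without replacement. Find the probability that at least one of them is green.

P(no green) = 5/14 × 4/13 × 3/12 = 60/2184 = 5/182.
P(at least one) = 1 − 5/182 = 177/182.

177/182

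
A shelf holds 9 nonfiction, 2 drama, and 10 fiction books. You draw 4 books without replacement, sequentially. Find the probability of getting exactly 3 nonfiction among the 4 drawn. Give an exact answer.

16/95

One ordering (nonfiction drawn first) has probability 9/21 × 8/20 × 7/19 × 12/18 = 6048/143640 = 4/95.
There are C(4,3) = 4 such orderings, each equally likely, so P = 4 × 4/95 = 16/95.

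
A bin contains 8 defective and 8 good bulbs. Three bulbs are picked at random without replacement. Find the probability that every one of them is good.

1/10

P(all good) = 8/16 × 7/15 × 6/14 = 336/3360 = 1/10.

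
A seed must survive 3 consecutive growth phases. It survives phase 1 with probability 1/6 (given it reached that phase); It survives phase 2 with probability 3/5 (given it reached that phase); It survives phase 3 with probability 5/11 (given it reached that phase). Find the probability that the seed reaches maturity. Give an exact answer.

Each stage is reached only if all earlier stages succeed, so
P = 1/6 × 3/5 × 5/11 = 15/330 = 1/22.

1/22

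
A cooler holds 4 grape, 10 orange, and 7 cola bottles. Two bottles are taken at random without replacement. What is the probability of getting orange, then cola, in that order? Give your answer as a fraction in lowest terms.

Multiply the probability of each draw given the previous ones:
P = 10/21 × 7/20 = 70/420 = 1/6.

1/6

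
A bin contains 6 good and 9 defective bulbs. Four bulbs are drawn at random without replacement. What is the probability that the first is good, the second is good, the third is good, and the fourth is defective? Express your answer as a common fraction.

3/91

Multiply the probability of each draw given the previous ones:
P = 6/15 × 5/14 × 4/13 × 9/12 = 1080/32760 = 3/91.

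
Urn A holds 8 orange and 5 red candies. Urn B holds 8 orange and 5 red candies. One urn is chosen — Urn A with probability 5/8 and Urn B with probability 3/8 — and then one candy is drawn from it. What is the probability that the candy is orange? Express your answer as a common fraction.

From Urn A: P(orange) = 8/13.
From Urn B: P(orange) = 8/13.
Total probability = (5/8)(8/13) + (3/8)(8/13) = 8/13.

8/13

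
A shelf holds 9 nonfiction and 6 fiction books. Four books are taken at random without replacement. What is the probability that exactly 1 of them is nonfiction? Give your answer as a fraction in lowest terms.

12/91

One ordering (nonfiction drawn first) has probability 9/15 × 6/14 × 5/13 × 4/12 = 1080/32760 = 3/91.
There are C(4,1) = 4 such orderings, each equally likely, so P = 4 × 3/91 = 12/91.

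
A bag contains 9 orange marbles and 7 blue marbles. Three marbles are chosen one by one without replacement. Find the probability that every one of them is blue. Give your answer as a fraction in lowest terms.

1/16

P(every draw is blue) = 7/16 × 6/15 × 5/14 = 210/3360 = 1/16.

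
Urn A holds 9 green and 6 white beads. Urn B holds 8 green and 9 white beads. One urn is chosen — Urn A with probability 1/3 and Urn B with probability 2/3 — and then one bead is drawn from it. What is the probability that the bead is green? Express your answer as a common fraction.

131/255

From Urn A: P(green) = 9/15.
From Urn B: P(green) = 8/17.
Total probability = (1/3)(9/15) + (2/3)(8/17) = 131/255.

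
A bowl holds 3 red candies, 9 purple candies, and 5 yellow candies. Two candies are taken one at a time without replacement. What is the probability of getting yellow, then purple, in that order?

45/272

Multiply the probability of each draw given the previous ones:
P = 5/17 × 9/16 = 45/272.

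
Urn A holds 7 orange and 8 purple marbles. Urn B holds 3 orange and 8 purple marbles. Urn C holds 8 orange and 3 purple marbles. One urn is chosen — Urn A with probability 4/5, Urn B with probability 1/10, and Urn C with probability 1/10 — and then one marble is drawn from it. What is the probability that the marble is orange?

71/150

From Urn A: P(orange) = 7/15.
From Urn B: P(orange) = 3/11.
From Urn C: P(orange) = 8/11.
Total probability = (4/5)(7/15) + (1/10)(3/11) + (1/10)(8/11) = 71/150.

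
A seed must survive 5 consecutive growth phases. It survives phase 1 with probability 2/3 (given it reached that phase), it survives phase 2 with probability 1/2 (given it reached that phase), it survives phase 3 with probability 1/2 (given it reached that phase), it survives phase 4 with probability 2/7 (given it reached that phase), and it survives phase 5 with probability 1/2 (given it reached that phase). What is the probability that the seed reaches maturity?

1/42

The events are sequential, so multiply the conditional probabilities:
P = 2/3 × 1/2 × 1/2 × 2/7 × 1/2 = 4/168 = 1/42.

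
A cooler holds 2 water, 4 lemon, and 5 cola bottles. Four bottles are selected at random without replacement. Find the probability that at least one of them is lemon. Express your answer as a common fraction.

P(no lemon) = 7/11 × 6/10 × 5/9 × 4/8 = 840/7920 = 7/66.
P(at least one) = 1 − 7/66 = 59/66.

59/66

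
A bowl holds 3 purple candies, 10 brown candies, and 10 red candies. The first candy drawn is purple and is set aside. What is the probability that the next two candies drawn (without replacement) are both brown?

15/77

After the first draw, 10 of the remaining 22 candies are brown.
P = 10/22 × 9/21 = 90/462 = 15/77.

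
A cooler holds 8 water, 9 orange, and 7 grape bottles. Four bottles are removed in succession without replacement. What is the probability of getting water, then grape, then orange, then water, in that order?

Multiply the probability of each draw given the previous ones:
P = 8/24 × 7/23 × 9/22 × 7/21 = 3528/255024 = 7/506.

7/506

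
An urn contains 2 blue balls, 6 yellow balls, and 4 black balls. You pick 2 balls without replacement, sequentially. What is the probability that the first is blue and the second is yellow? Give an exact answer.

1/11

Each draw changes the counts, so multiply the conditional probabilities along the sequence:
P = 2/12 × 6/11 = 12/132 = 1/11.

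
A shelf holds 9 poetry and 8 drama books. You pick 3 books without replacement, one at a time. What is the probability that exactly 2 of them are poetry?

One ordering (poetry drawn first) has probability 9/17 × 8/16 × 8/15 = 576/4080 = 12/85.
There are C(3,2) = 3 such orderings, each equally likely, so P = 3 × 12/85 = 36/85.

36/85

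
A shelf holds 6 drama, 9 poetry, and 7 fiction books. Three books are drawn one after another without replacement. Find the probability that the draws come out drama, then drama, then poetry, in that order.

9/308

Chain rule:
P = 6/22 × 5/21 × 9/20 = 270/9240 = 9/308.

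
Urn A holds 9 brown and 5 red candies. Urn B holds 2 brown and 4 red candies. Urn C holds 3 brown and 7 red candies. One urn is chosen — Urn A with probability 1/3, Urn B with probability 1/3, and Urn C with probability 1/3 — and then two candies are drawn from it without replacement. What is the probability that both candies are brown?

From Urn A: P(both brown) = (9/14)(8/13) = 36/91.
From Urn B: P(both brown) = (2/6)(1/5) = 1/15.
From Urn C: P(both brown) = (3/10)(2/9) = 1/15.
Total probability = (1/3)(36/91) + (1/3)(1/15) + (1/3)(1/15) = 722/4095.

722/4095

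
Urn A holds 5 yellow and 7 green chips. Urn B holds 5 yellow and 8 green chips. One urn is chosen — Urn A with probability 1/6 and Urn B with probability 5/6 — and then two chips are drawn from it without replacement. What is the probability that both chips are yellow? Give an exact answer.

170/1287

From Urn A: P(both yellow) = (5/12)(4/11) = 5/33.
From Urn B: P(both yellow) = (5/13)(4/12) = 5/39.
Total probability = (1/6)(5/33) + (5/6)(5/39) = 170/1287.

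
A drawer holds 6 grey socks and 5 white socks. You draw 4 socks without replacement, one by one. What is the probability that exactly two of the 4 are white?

One ordering (white drawn first) has probability 5/11 × 4/10 × 6/9 × 5/8 = 600/7920 = 5/66.
There are C(4,2) = 6 such orderings, each equally likely, so P = 6 × 5/66 = 5/11.

5/11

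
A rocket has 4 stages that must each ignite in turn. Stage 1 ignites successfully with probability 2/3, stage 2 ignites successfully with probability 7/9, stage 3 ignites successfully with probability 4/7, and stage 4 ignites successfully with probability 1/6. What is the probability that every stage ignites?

4/81

Each stage is reached only if all earlier stages succeed, so
P = 2/3 × 7/9 × 4/7 × 1/6 = 56/1134 = 4/81.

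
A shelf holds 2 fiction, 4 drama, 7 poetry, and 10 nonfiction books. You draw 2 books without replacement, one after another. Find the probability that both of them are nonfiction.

P(all nonfiction) = 10/23 × 9/22 = 90/506 = 45/253.

45/253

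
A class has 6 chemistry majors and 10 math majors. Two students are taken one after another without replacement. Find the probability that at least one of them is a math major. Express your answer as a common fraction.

7/8

P(no math majors) = 6/16 × 5/15 = 30/240 = 1/8.
P(at least one) = 1 − 1/8 = 7/8.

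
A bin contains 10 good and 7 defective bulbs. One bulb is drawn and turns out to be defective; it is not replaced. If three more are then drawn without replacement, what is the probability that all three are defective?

1/28

After the first draw, 6 of the remaining 16 bulbs are defective.
P = 6/16 × 5/15 × 4/14 = 120/3360 = 1/28.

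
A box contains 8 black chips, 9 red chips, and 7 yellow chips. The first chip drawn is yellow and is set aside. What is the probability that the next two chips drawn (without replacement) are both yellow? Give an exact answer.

15/253

After the first draw, 6 of the remaining 23 chips are yellow.
P = 6/23 × 5/22 = 30/506 = 15/253.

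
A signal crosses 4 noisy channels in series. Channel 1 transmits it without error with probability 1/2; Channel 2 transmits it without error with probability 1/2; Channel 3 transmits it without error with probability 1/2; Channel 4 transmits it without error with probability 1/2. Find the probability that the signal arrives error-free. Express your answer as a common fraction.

1/16

Each stage is reached only if all earlier stages succeed, so
P = 1/2 × 1/2 × 1/2 × 1/2 = 1/16.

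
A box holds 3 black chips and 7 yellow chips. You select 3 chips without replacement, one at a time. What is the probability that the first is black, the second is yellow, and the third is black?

7/120

Each draw changes the counts, so multiply the conditional probabilities along the sequence:
P = 3/10 × 7/9 × 2/8 = 42/720 = 7/120.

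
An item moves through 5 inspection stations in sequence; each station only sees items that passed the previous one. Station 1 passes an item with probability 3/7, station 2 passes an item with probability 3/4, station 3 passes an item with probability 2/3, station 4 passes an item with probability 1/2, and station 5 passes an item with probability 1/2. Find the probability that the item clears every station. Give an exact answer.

3/56

Multiplying along the chain,
P = 3/7 × 3/4 × 2/3 × 1/2 × 1/2 = 18/336 = 3/56.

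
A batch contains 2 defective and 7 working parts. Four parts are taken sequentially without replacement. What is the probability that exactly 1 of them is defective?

One ordering (defective drawn first) has probability 2/9 × 7/8 × 6/7 × 5/6 = 420/3024 = 5/36.
There are C(4,1) = 4 such orderings, each equally likely, so P = 4 × 5/36 = 5/9.

5/9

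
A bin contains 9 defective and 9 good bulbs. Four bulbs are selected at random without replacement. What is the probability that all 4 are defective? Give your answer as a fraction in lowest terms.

7/170

P(every draw is defective) = 9/18 × 8/17 × 7/16 × 6/15 = 3024/73440 = 7/170.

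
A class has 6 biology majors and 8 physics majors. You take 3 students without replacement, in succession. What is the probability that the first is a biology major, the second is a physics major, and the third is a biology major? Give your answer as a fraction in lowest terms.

Multiply the probability of each draw given the previous ones:
P = 6/14 × 8/13 × 5/12 = 240/2184 = 10/91.

10/91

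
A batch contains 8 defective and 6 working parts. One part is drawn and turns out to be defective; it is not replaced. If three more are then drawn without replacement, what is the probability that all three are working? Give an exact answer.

After the first draw, 6 of the remaining 13 parts are working.
P = 6/13 × 5/12 × 4/11 = 120/1716 = 10/143.

10/143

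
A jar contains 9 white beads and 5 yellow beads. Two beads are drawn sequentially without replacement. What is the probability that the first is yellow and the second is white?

Multiply the probability of each draw given the previous ones:
P = 5/14 × 9/13 = 45/182.

45/182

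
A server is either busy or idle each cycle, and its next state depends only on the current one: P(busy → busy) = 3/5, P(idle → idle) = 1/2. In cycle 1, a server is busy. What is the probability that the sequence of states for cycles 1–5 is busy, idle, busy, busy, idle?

Cycle 1 is given. For each transition, use the conditional probability from the current state:
P(idle | busy) = 2/5; P(busy | idle) = 1/2; P(busy | busy) = 3/5; P(idle | busy) = 2/5.
P = 2/5 × 1/2 × 3/5 × 2/5 = 12/250 = 6/125.

6/125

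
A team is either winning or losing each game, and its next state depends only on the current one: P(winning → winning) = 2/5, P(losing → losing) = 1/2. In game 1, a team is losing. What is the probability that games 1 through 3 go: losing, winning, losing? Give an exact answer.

3/10

Game 1 is given. For each transition, use the conditional probability from the current state:
P(winning | losing) = 1/2; P(losing | winning) = 3/5.
P = 1/2 × 3/5 = 3/10.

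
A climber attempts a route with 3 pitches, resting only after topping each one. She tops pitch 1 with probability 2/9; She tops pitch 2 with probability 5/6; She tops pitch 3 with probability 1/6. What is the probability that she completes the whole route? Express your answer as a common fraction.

5/162

Multiplying along the chain,
P = 2/9 × 5/6 × 1/6 = 10/324 = 5/162.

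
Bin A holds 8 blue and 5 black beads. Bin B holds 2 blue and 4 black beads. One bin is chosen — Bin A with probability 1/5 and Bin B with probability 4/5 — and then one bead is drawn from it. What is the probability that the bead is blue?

From Bin A: P(blue) = 8/13.
From Bin B: P(blue) = 2/6.
Total probability = (1/5)(8/13) + (4/5)(2/6) = 76/195.

76/195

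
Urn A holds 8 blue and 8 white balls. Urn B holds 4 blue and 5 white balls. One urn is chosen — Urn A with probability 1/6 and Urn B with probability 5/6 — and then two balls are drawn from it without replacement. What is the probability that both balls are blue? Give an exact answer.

8/45

From Urn A: P(both blue) = (8/16)(7/15) = 7/30.
From Urn B: P(both blue) = (4/9)(3/8) = 1/6.
Total probability = (1/6)(7/30) + (5/6)(1/6) = 8/45.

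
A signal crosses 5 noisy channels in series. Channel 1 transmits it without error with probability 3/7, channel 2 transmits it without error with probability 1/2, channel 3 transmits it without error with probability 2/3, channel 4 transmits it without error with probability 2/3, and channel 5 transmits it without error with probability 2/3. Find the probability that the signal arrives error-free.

4/63

Each stage is reached only if all earlier stages succeed, so
P = 3/7 × 1/2 × 2/3 × 2/3 × 2/3 = 24/378 = 4/63.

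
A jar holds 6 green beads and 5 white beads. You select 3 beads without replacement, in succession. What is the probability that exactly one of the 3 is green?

4/11

One ordering (green drawn first) has probability 6/11 × 5/10 × 4/9 = 120/990 = 4/33.
There are C(3,1) = 3 such orderings, each equally likely, so P = 3 × 4/33 = 4/11.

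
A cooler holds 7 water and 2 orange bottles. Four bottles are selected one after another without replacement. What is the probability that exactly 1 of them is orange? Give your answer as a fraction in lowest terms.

5/9

One ordering (orange drawn first) has probability 2/9 × 7/8 × 6/7 × 5/6 = 420/3024 = 5/36.
There are C(4,1) = 4 such orderings, each equally likely, so P = 4 × 5/36 = 5/9.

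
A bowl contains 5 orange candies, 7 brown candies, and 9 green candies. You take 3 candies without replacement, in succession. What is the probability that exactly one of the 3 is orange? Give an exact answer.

One ordering (orange drawn first) has probability 5/21 × 16/20 × 15/19 = 1200/7980 = 20/133.
There are C(3,1) = 3 such orderings, each equally likely, so P = 3 × 20/133 = 60/133.

60/133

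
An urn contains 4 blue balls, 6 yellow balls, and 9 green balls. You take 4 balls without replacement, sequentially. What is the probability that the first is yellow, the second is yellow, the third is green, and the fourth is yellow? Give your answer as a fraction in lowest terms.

Multiply the probability of each draw given the previous ones:
P = 6/19 × 5/18 × 9/17 × 4/16 = 1080/93024 = 15/1292.

15/1292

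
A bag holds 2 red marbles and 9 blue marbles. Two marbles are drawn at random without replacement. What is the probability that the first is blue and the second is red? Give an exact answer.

Chain rule:
P = 9/11 × 2/10 = 18/110 = 9/55.

9/55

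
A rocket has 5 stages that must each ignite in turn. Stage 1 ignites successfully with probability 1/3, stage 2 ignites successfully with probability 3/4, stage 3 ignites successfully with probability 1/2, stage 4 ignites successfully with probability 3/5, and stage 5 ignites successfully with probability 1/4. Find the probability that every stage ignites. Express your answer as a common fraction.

3/160

Each stage is reached only if all earlier stages succeed, so
P = 1/3 × 3/4 × 1/2 × 3/5 × 1/4 = 9/480 = 3/160.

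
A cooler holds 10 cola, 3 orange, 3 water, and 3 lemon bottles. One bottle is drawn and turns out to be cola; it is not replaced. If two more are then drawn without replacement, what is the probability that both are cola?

With the first bottle removed, 9 cola remain out of 18.
P = 9/18 × 8/17 = 72/306 = 4/17.

4/17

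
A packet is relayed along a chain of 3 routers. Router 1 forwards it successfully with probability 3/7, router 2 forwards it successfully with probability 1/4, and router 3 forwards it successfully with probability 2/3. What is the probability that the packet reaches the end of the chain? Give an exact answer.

1/14

Each stage is reached only if all earlier stages succeed, so
P = 3/7 × 1/4 × 2/3 = 6/84 = 1/14.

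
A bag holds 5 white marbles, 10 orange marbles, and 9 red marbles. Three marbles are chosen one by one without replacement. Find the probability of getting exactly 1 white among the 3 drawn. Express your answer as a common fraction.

One ordering (white drawn first) has probability 5/24 × 19/23 × 18/22 = 1710/12144 = 285/2024.
There are C(3,1) = 3 such orderings, each equally likely, so P = 3 × 285/2024 = 855/2024.

855/2024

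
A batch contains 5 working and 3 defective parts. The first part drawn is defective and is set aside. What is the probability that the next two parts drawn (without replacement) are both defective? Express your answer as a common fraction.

With the first part removed, 2 defective remain out of 7.
P = 2/7 × 1/6 = 2/42 = 1/21.

1/21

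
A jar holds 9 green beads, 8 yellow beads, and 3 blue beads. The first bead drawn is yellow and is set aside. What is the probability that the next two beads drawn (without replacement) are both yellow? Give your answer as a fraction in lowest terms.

After the first draw, 7 of the remaining 19 beads are yellow.
P = 7/19 × 6/18 = 42/342 = 7/57.

7/57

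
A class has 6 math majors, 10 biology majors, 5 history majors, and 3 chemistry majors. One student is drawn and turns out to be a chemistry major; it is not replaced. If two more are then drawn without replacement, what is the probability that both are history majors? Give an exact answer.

10/253

With the first student removed, 5 history majors remain out of 23.
P = 5/23 × 4/22 = 20/506 = 10/253.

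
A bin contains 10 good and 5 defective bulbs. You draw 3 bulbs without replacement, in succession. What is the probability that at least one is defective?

P(no defective) = 10/15 × 9/14 × 8/13 = 720/2730 = 24/91.
P(at least one) = 1 − 24/91 = 67/91.

67/91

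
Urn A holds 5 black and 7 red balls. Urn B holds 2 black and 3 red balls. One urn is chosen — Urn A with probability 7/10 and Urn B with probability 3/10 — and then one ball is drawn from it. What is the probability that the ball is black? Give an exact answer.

247/600

From Urn A: P(black) = 5/12.
From Urn B: P(black) = 2/5.
Total probability = (7/10)(5/12) + (3/10)(2/5) = 247/600.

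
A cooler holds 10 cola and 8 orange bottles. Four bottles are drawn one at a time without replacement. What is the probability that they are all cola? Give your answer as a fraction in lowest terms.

P = 10/18 × 9/17 × 8/16 × 7/15 = 5040/73440 = 7/102.

7/102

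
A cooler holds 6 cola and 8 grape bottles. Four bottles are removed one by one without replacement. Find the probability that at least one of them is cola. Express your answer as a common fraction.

133/143

P(no cola) = 8/14 × 7/13 × 6/12 × 5/11 = 1680/24024 = 10/143.
P(at least one) = 1 − 10/143 = 133/143.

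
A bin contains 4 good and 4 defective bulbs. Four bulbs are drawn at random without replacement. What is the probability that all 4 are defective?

1/70

P(every draw is defective) = 4/8 × 3/7 × 2/6 × 1/5 = 24/1680 = 1/70.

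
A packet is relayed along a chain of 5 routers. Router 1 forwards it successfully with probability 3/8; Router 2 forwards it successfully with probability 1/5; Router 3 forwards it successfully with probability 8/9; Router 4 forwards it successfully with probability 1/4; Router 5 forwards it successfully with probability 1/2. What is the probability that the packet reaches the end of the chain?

1/120

Multiplying along the chain,
P = 3/8 × 1/5 × 8/9 × 1/4 × 1/2 = 24/2880 = 1/120.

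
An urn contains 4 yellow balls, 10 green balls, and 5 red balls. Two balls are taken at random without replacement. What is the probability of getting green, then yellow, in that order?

20/171

Chain rule:
P = 10/19 × 4/18 = 40/342 = 20/171.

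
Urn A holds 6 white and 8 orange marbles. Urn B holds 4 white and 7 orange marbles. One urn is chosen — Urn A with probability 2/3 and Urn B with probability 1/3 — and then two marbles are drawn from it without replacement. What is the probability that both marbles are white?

732/5005

From Urn A: P(both white) = (6/14)(5/13) = 15/91.
From Urn B: P(both white) = (4/11)(3/10) = 6/55.
Total probability = (2/3)(15/91) + (1/3)(6/55) = 732/5005.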